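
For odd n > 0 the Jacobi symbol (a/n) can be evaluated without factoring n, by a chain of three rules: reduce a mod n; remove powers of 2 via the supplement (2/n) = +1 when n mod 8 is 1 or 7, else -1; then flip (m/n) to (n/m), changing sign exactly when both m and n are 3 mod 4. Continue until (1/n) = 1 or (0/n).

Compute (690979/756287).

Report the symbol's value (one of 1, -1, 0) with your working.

flip (690979/756287) -> (756287/690979): both odd, 690979 mod 4 = 3, 756287 mod 4 = 3, so the flip contributes -1; sign now -1
(756287/690979): 756287 mod 690979 = 65308, so (756287/690979) = (65308/690979)
factor out 2^2: 65308 = 2^2·16327; with 690979 mod 8 = 3, (2/690979) = -1; sign now -1; continue with (16327/690979)
flip (16327/690979) -> (690979/16327): both odd, 16327 mod 4 = 3, 690979 mod 4 = 3, so the flip contributes -1; sign now +1
(690979/16327): 690979 mod 16327 = 5245, so (690979/16327) = (5245/16327)
flip (5245/16327) -> (16327/5245): both odd, 5245 mod 4 = 1, 16327 mod 4 = 3, so the flip contributes +1; sign now +1
(16327/5245): 16327 mod 5245 = 592, so (16327/5245) = (592/5245)
factor out 2^4: 592 = 2^4·37; with 5245 mod 8 = 5, (2/5245) = -1; sign now +1; continue with (37/5245)
flip (37/5245) -> (5245/37): both odd, 37 mod 4 = 1, 5245 mod 4 = 1, so the flip contributes +1; sign now +1
(5245/37): 5245 mod 37 = 28, so (5245/37) = (28/37)
factor out 2^2: 28 = 2^2·7; with 37 mod 8 = 5, (2/37) = -1; sign now +1; continue with (7/37)
flip (7/37) -> (37/7): both odd, 7 mod 4 = 3, 37 mod 4 = 1, so the flip contributes +1; sign now +1
(37/7): 37 mod 7 = 2, so (37/7) = (2/7)
factor out 2^1: 2 = 2^1·1; with 7 mod 8 = 7, (2/7) = +1; sign now +1; continue with (1/7)
reached (1/7) = 1, so the symbol is +1

1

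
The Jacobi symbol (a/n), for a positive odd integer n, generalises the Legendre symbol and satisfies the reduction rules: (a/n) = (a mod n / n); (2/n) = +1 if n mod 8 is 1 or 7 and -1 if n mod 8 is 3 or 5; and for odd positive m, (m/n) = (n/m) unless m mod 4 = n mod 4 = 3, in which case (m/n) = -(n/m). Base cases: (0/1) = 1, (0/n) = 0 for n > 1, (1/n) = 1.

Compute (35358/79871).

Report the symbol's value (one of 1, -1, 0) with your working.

35358 = 2^1·17679; (2/79871) = +1 since 79871 mod 8 = 7, so (35358/79871) = (+1)^1·(17679/79871); sign now +1
reciprocity: (17679/79871) = -1·(79871/17679) since 17679 mod 4 = 3, 79871 mod 4 = 3; sign now -1
(79871/17679) = (9155/17679)   [reduce mod 17679]
reciprocity: (9155/17679) = -1·(17679/9155) since 9155 mod 4 = 3, 17679 mod 4 = 3; sign now +1
(17679/9155) = (8524/9155)   [reduce mod 9155]
8524 = 2^2·2131; (2/9155) = -1 since 9155 mod 8 = 3, so (8524/9155) = (-1)^2·(2131/9155); sign now +1
reciprocity: (2131/9155) = -1·(9155/2131) since 2131 mod 4 = 3, 9155 mod 4 = 3; sign now -1
(9155/2131) = (631/2131)   [reduce mod 2131]
reciprocity: (631/2131) = -1·(2131/631) since 631 mod 4 = 3, 2131 mod 4 = 3; sign now +1
(2131/631) = (238/631)   [reduce mod 631]
238 = 2^1·119; (2/631) = +1 since 631 mod 8 = 7, so (238/631) = (+1)^1·(119/631); sign now +1
reciprocity: (119/631) = -1·(631/119) since 119 mod 4 = 3, 631 mod 4 = 3; sign now -1
(631/119) = (36/119)   [reduce mod 119]
36 = 2^2·9; (2/119) = +1 since 119 mod 8 = 7, so (36/119) = (+1)^2·(9/119); sign now -1
reciprocity: (9/119) = +1·(119/9) since 9 mod 4 = 1, 119 mod 4 = 3; sign now -1
(119/9) = (2/9)   [reduce mod 9]
2 = 2^1·1; (2/9) = +1 since 9 mod 8 = 1, so (2/9) = (+1)^1·(1/9); sign now -1
(1/9) = 1; final value = sign = -1

-1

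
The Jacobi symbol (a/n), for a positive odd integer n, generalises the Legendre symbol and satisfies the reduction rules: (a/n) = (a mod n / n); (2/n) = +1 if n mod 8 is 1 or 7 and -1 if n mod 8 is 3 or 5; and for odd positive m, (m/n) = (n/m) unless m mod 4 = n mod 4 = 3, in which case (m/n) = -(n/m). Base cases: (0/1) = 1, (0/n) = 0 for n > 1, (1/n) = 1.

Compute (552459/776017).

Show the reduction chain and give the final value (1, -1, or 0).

reciprocity: (552459/776017) = +1·(776017/552459) since 552459 mod 4 = 3, 776017 mod 4 = 1; sign now +1
(776017/552459) = (223558/552459)   [reduce mod 552459]
223558 = 2^1·111779; (2/552459) = -1 since 552459 mod 8 = 3, so (223558/552459) = (-1)^1·(111779/552459); sign now -1
reciprocity: (111779/552459) = -1·(552459/111779) since 111779 mod 4 = 3, 552459 mod 4 = 3; sign now +1
(552459/111779) = (105343/111779)   [reduce mod 111779]
reciprocity: (105343/111779) = -1·(111779/105343) since 105343 mod 4 = 3, 111779 mod 4 = 3; sign now -1
(111779/105343) = (6436/105343)   [reduce mod 105343]
6436 = 2^2·1609; (2/105343) = +1 since 105343 mod 8 = 7, so (6436/105343) = (+1)^2·(1609/105343); sign now -1
reciprocity: (1609/105343) = +1·(105343/1609) since 1609 mod 4 = 1, 105343 mod 4 = 3; sign now -1
(105343/1609) = (758/1609)   [reduce mod 1609]
758 = 2^1·379; (2/1609) = +1 since 1609 mod 8 = 1, so (758/1609) = (+1)^1·(379/1609); sign now -1
reciprocity: (379/1609) = +1·(1609/379) since 379 mod 4 = 3, 1609 mod 4 = 1; sign now -1
(1609/379) = (93/379)   [reduce mod 379]
reciprocity: (93/379) = +1·(379/93) since 93 mod 4 = 1, 379 mod 4 = 3; sign now -1
(379/93) = (7/93)   [reduce mod 93]
reciprocity: (7/93) = +1·(93/7) since 7 mod 4 = 3, 93 mod 4 = 1; sign now -1
(93/7) = (2/7)   [reduce mod 7]
2 = 2^1·1; (2/7) = +1 since 7 mod 8 = 7, so (2/7) = (+1)^1·(1/7); sign now -1
(1/7) = 1; final value = sign = -1

-1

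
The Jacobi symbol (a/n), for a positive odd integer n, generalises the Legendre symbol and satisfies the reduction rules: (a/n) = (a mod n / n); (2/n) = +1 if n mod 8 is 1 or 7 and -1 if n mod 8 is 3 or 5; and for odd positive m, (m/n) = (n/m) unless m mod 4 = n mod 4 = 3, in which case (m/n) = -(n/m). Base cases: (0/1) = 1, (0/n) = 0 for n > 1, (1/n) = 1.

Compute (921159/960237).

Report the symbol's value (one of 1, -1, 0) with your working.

0

reciprocity: (921159/960237) = +1·(960237/921159) since 921159 mod 4 = 3, 960237 mod 4 = 1; sign now +1
(960237/921159) = (39078/921159)   [reduce mod 921159]
39078 = 2^1·19539; (2/921159) = +1 since 921159 mod 8 = 7, so (39078/921159) = (+1)^1·(19539/921159); sign now +1
reciprocity: (19539/921159) = -1·(921159/19539) since 19539 mod 4 = 3, 921159 mod 4 = 3; sign now -1
(921159/19539) = (2826/19539)   [reduce mod 19539]
2826 = 2^1·1413; (2/19539) = -1 since 19539 mod 8 = 3, so (2826/19539) = (-1)^1·(1413/19539); sign now +1
reciprocity: (1413/19539) = +1·(19539/1413) since 1413 mod 4 = 1, 19539 mod 4 = 3; sign now +1
(19539/1413) = (1170/1413)   [reduce mod 1413]
1170 = 2^1·585; (2/1413) = -1 since 1413 mod 8 = 5, so (1170/1413) = (-1)^1·(585/1413); sign now -1
reciprocity: (585/1413) = +1·(1413/585) since 585 mod 4 = 1, 1413 mod 4 = 1; sign now -1
(1413/585) = (243/585)   [reduce mod 585]
reciprocity: (243/585) = +1·(585/243) since 243 mod 4 = 3, 585 mod 4 = 1; sign now -1
(585/243) = (99/243)   [reduce mod 243]
reciprocity: (99/243) = -1·(243/99) since 99 mod 4 = 3, 243 mod 4 = 3; sign now +1
(243/99) = (45/99)   [reduce mod 99]
reciprocity: (45/99) = +1·(99/45) since 45 mod 4 = 1, 99 mod 4 = 3; sign now +1
(99/45) = (9/45)   [reduce mod 45]
reciprocity: (9/45) = +1·(45/9) since 9 mod 4 = 1, 45 mod 4 = 1; sign now +1
(45/9) = (0/9)   [reduce mod 9]
(0/9) = 0   [gcd(a, n) > 1]; final value = 0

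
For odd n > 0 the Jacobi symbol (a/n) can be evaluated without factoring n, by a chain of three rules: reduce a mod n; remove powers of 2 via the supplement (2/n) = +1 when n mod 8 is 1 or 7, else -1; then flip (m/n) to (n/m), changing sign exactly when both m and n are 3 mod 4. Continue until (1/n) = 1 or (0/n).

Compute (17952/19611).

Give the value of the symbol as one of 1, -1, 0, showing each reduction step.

0

17952 = 2^5·561; (2/19611) = -1 since 19611 mod 8 = 3, so (17952/19611) = (-1)^5·(561/19611); sign now -1
reciprocity: (561/19611) = +1·(19611/561) since 561 mod 4 = 1, 19611 mod 4 = 3; sign now -1
(19611/561) = (537/561)   [reduce mod 561]
reciprocity: (537/561) = +1·(561/537) since 537 mod 4 = 1, 561 mod 4 = 1; sign now -1
(561/537) = (24/537)   [reduce mod 537]
24 = 2^3·3; (2/537) = +1 since 537 mod 8 = 1, so (24/537) = (+1)^3·(3/537); sign now -1
reciprocity: (3/537) = +1·(537/3) since 3 mod 4 = 3, 537 mod 4 = 1; sign now -1
(537/3) = (0/3)   [reduce mod 3]
(0/3) = 0   [gcd(a, n) > 1]; final value = 0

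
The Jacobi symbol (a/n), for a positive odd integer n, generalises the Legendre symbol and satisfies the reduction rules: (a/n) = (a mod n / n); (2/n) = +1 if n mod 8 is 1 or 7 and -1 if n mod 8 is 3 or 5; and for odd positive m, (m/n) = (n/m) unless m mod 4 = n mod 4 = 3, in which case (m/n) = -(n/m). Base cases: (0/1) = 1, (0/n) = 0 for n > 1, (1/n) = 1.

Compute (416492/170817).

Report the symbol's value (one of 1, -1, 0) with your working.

(416492/170817): 416492 mod 170817 = 74858, so (416492/170817) = (74858/170817)
factor out 2^1: 74858 = 2^1·37429; with 170817 mod 8 = 1, (2/170817) = +1; sign now +1; continue with (37429/170817)
flip (37429/170817) -> (170817/37429): both odd, 37429 mod 4 = 1, 170817 mod 4 = 1, so the flip contributes +1; sign now +1
(170817/37429): 170817 mod 37429 = 21101, so (170817/37429) = (21101/37429)
flip (21101/37429) -> (37429/21101): both odd, 21101 mod 4 = 1, 37429 mod 4 = 1, so the flip contributes +1; sign now +1
(37429/21101): 37429 mod 21101 = 16328, so (37429/21101) = (16328/21101)
factor out 2^3: 16328 = 2^3·2041; with 21101 mod 8 = 5, (2/21101) = -1; sign now -1; continue with (2041/21101)
flip (2041/21101) -> (21101/2041): both odd, 2041 mod 4 = 1, 21101 mod 4 = 1, so the flip contributes +1; sign now -1
(21101/2041): 21101 mod 2041 = 691, so (21101/2041) = (691/2041)
flip (691/2041) -> (2041/691): both odd, 691 mod 4 = 3, 2041 mod 4 = 1, so the flip contributes +1; sign now -1
(2041/691): 2041 mod 691 = 659, so (2041/691) = (659/691)
flip (659/691) -> (691/659): both odd, 659 mod 4 = 3, 691 mod 4 = 3, so the flip contributes -1; sign now +1
(691/659): 691 mod 659 = 32, so (691/659) = (32/659)
factor out 2^5: 32 = 2^5·1; with 659 mod 8 = 3, (2/659) = -1; sign now -1; continue with (1/659)
reached (1/659) = 1, so the symbol is -1

-1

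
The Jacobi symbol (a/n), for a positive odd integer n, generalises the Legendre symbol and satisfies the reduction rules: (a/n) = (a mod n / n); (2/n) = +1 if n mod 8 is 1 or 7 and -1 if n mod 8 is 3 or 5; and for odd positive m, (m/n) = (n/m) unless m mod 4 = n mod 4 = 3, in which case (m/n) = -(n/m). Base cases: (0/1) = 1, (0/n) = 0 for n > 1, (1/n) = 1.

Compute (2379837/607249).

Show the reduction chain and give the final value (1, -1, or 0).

(2379837/607249): 2379837 mod 607249 = 558090, so (2379837/607249) = (558090/607249)
factor out 2^1: 558090 = 2^1·279045; with 607249 mod 8 = 1, (2/607249) = +1; sign now +1; continue with (279045/607249)
flip (279045/607249) -> (607249/279045): both odd, 279045 mod 4 = 1, 607249 mod 4 = 1, so the flip contributes +1; sign now +1
(607249/279045): 607249 mod 279045 = 49159, so (607249/279045) = (49159/279045)
flip (49159/279045) -> (279045/49159): both odd, 49159 mod 4 = 3, 279045 mod 4 = 1, so the flip contributes +1; sign now +1
(279045/49159): 279045 mod 49159 = 33250, so (279045/49159) = (33250/49159)
factor out 2^1: 33250 = 2^1·16625; with 49159 mod 8 = 7, (2/49159) = +1; sign now +1; continue with (16625/49159)
flip (16625/49159) -> (49159/16625): both odd, 16625 mod 4 = 1, 49159 mod 4 = 3, so the flip contributes +1; sign now +1
(49159/16625): 49159 mod 16625 = 15909, so (49159/16625) = (15909/16625)
flip (15909/16625) -> (16625/15909): both odd, 15909 mod 4 = 1, 16625 mod 4 = 1, so the flip contributes +1; sign now +1
(16625/15909): 16625 mod 15909 = 716, so (16625/15909) = (716/15909)
factor out 2^2: 716 = 2^2·179; with 15909 mod 8 = 5, (2/15909) = -1; sign now +1; continue with (179/15909)
flip (179/15909) -> (15909/179): both odd, 179 mod 4 = 3, 15909 mod 4 = 1, so the flip contributes +1; sign now +1
(15909/179): 15909 mod 179 = 157, so (15909/179) = (157/179)
flip (157/179) -> (179/157): both odd, 157 mod 4 = 1, 179 mod 4 = 3, so the flip contributes +1; sign now +1
(179/157): 179 mod 157 = 22, so (179/157) = (22/157)
factor out 2^1: 22 = 2^1·11; with 157 mod 8 = 5, (2/157) = -1; sign now -1; continue with (11/157)
flip (11/157) -> (157/11): both odd, 11 mod 4 = 3, 157 mod 4 = 1, so the flip contributes +1; sign now -1
(157/11): 157 mod 11 = 3, so (157/11) = (3/11)
flip (3/11) -> (11/3): both odd, 3 mod 4 = 3, 11 mod 4 = 3, so the flip contributes -1; sign now +1
(11/3): 11 mod 3 = 2, so (11/3) = (2/3)
factor out 2^1: 2 = 2^1·1; with 3 mod 8 = 3, (2/3) = -1; sign now -1; continue with (1/3)
reached (1/3) = 1, so the symbol is -1

-1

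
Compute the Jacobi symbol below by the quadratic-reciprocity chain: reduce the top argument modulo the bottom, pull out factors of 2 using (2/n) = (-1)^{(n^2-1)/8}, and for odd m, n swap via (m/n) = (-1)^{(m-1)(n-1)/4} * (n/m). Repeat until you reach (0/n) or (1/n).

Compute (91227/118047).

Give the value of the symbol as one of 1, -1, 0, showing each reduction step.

reciprocity: (91227/118047) = -1·(118047/91227) since 91227 mod 4 = 3, 118047 mod 4 = 3; sign now -1
(118047/91227) = (26820/91227)   [reduce mod 91227]
26820 = 2^2·6705; (2/91227) = -1 since 91227 mod 8 = 3, so (26820/91227) = (-1)^2·(6705/91227); sign now -1
reciprocity: (6705/91227) = +1·(91227/6705) since 6705 mod 4 = 1, 91227 mod 4 = 3; sign now -1
(91227/6705) = (4062/6705)   [reduce mod 6705]
4062 = 2^1·2031; (2/6705) = +1 since 6705 mod 8 = 1, so (4062/6705) = (+1)^1·(2031/6705); sign now -1
reciprocity: (2031/6705) = +1·(6705/2031) since 2031 mod 4 = 3, 6705 mod 4 = 1; sign now -1
(6705/2031) = (612/2031)   [reduce mod 2031]
612 = 2^2·153; (2/2031) = +1 since 2031 mod 8 = 7, so (612/2031) = (+1)^2·(153/2031); sign now -1
reciprocity: (153/2031) = +1·(2031/153) since 153 mod 4 = 1, 2031 mod 4 = 3; sign now -1
(2031/153) = (42/153)   [reduce mod 153]
42 = 2^1·21; (2/153) = +1 since 153 mod 8 = 1, so (42/153) = (+1)^1·(21/153); sign now -1
reciprocity: (21/153) = +1·(153/21) since 21 mod 4 = 1, 153 mod 4 = 1; sign now -1
(153/21) = (6/21)   [reduce mod 21]
6 = 2^1·3; (2/21) = -1 since 21 mod 8 = 5, so (6/21) = (-1)^1·(3/21); sign now +1
reciprocity: (3/21) = +1·(21/3) since 3 mod 4 = 3, 21 mod 4 = 1; sign now +1
(21/3) = (0/3)   [reduce mod 3]
(0/3) = 0   [gcd(a, n) > 1]; final value = 0

0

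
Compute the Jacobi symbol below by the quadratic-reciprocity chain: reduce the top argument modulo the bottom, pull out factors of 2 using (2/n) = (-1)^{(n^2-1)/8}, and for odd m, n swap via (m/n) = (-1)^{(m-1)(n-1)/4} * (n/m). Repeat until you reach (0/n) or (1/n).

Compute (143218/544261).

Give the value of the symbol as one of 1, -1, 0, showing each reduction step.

factor out 2^1: 143218 = 2^1·71609; with 544261 mod 8 = 5, (2/544261) = -1; sign now -1; continue with (71609/544261)
flip (71609/544261) -> (544261/71609): both odd, 71609 mod 4 = 1, 544261 mod 4 = 1, so the flip contributes +1; sign now -1
(544261/71609): 544261 mod 71609 = 42998, so (544261/71609) = (42998/71609)
factor out 2^1: 42998 = 2^1·21499; with 71609 mod 8 = 1, (2/71609) = +1; sign now -1; continue with (21499/71609)
flip (21499/71609) -> (71609/21499): both odd, 21499 mod 4 = 3, 71609 mod 4 = 1, so the flip contributes +1; sign now -1
(71609/21499): 71609 mod 21499 = 7112, so (71609/21499) = (7112/21499)
factor out 2^3: 7112 = 2^3·889; with 21499 mod 8 = 3, (2/21499) = -1; sign now +1; continue with (889/21499)
flip (889/21499) -> (21499/889): both odd, 889 mod 4 = 1, 21499 mod 4 = 3, so the flip contributes +1; sign now +1
(21499/889): 21499 mod 889 = 163, so (21499/889) = (163/889)
flip (163/889) -> (889/163): both odd, 163 mod 4 = 3, 889 mod 4 = 1, so the flip contributes +1; sign now +1
(889/163): 889 mod 163 = 74, so (889/163) = (74/163)
factor out 2^1: 74 = 2^1·37; with 163 mod 8 = 3, (2/163) = -1; sign now -1; continue with (37/163)
flip (37/163) -> (163/37): both odd, 37 mod 4 = 1, 163 mod 4 = 3, so the flip contributes +1; sign now -1
(163/37): 163 mod 37 = 15, so (163/37) = (15/37)
flip (15/37) -> (37/15): both odd, 15 mod 4 = 3, 37 mod 4 = 1, so the flip contributes +1; sign now -1
(37/15): 37 mod 15 = 7, so (37/15) = (7/15)
flip (7/15) -> (15/7): both odd, 7 mod 4 = 3, 15 mod 4 = 3, so the flip contributes -1; sign now +1
(15/7): 15 mod 7 = 1, so (15/7) = (1/7)
reached (1/7) = 1, so the symbol is +1

1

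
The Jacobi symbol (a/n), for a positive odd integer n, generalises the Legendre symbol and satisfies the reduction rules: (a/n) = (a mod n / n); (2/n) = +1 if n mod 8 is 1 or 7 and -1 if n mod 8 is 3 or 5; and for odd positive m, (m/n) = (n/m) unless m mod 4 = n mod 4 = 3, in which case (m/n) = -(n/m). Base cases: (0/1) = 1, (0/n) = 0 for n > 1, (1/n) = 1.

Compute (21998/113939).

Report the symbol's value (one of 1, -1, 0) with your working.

-1

factor out 2^1: 21998 = 2^1·10999; with 113939 mod 8 = 3, (2/113939) = -1; sign now -1; continue with (10999/113939)
flip (10999/113939) -> (113939/10999): both odd, 10999 mod 4 = 3, 113939 mod 4 = 3, so the flip contributes -1; sign now +1
(113939/10999): 113939 mod 10999 = 3949, so (113939/10999) = (3949/10999)
flip (3949/10999) -> (10999/3949): both odd, 3949 mod 4 = 1, 10999 mod 4 = 3, so the flip contributes +1; sign now +1
(10999/3949): 10999 mod 3949 = 3101, so (10999/3949) = (3101/3949)
flip (3101/3949) -> (3949/3101): both odd, 3101 mod 4 = 1, 3949 mod 4 = 1, so the flip contributes +1; sign now +1
(3949/3101): 3949 mod 3101 = 848, so (3949/3101) = (848/3101)
factor out 2^4: 848 = 2^4·53; with 3101 mod 8 = 5, (2/3101) = -1; sign now +1; continue with (53/3101)
flip (53/3101) -> (3101/53): both odd, 53 mod 4 = 1, 3101 mod 4 = 1, so the flip contributes +1; sign now +1
(3101/53): 3101 mod 53 = 27, so (3101/53) = (27/53)
flip (27/53) -> (53/27): both odd, 27 mod 4 = 3, 53 mod 4 = 1, so the flip contributes +1; sign now +1
(53/27): 53 mod 27 = 26, so (53/27) = (26/27)
factor out 2^1: 26 = 2^1·13; with 27 mod 8 = 3, (2/27) = -1; sign now -1; continue with (13/27)
flip (13/27) -> (27/13): both odd, 13 mod 4 = 1, 27 mod 4 = 3, so the flip contributes +1; sign now -1
(27/13): 27 mod 13 = 1, so (27/13) = (1/13)
reached (1/13) = 1, so the symbol is -1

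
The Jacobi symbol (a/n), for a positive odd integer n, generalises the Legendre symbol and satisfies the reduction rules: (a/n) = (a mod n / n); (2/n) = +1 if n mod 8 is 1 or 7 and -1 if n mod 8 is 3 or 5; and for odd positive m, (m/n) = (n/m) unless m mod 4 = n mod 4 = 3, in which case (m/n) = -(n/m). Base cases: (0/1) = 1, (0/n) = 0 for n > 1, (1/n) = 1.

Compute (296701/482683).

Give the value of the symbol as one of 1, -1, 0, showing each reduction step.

flip (296701/482683) -> (482683/296701): both odd, 296701 mod 4 = 1, 482683 mod 4 = 3, so the flip contributes +1; sign now +1
(482683/296701): 482683 mod 296701 = 185982, so (482683/296701) = (185982/296701)
factor out 2^1: 185982 = 2^1·92991; with 296701 mod 8 = 5, (2/296701) = -1; sign now -1; continue with (92991/296701)
flip (92991/296701) -> (296701/92991): both odd, 92991 mod 4 = 3, 296701 mod 4 = 1, so the flip contributes +1; sign now -1
(296701/92991): 296701 mod 92991 = 17728, so (296701/92991) = (17728/92991)
factor out 2^6: 17728 = 2^6·277; with 92991 mod 8 = 7, (2/92991) = +1; sign now -1; continue with (277/92991)
flip (277/92991) -> (92991/277): both odd, 277 mod 4 = 1, 92991 mod 4 = 3, so the flip contributes +1; sign now -1
(92991/277): 92991 mod 277 = 196, so (92991/277) = (196/277)
factor out 2^2: 196 = 2^2·49; with 277 mod 8 = 5, (2/277) = -1; sign now -1; continue with (49/277)
flip (49/277) -> (277/49): both odd, 49 mod 4 = 1, 277 mod 4 = 1, so the flip contributes +1; sign now -1
(277/49): 277 mod 49 = 32, so (277/49) = (32/49)
factor out 2^5: 32 = 2^5·1; with 49 mod 8 = 1, (2/49) = +1; sign now -1; continue with (1/49)
reached (1/49) = 1, so the symbol is -1

-1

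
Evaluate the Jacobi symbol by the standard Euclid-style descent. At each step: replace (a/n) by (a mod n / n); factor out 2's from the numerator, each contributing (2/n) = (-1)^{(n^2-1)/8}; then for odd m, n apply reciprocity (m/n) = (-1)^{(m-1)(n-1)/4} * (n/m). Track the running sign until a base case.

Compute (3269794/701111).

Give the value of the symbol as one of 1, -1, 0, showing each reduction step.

-1

(3269794/701111): 3269794 mod 701111 = 465350, so (3269794/701111) = (465350/701111)
factor out 2^1: 465350 = 2^1·232675; with 701111 mod 8 = 7, (2/701111) = +1; sign now +1; continue with (232675/701111)
flip (232675/701111) -> (701111/232675): both odd, 232675 mod 4 = 3, 701111 mod 4 = 3, so the flip contributes -1; sign now -1
(701111/232675): 701111 mod 232675 = 3086, so (701111/232675) = (3086/232675)
factor out 2^1: 3086 = 2^1·1543; with 232675 mod 8 = 3, (2/232675) = -1; sign now +1; continue with (1543/232675)
flip (1543/232675) -> (232675/1543): both odd, 1543 mod 4 = 3, 232675 mod 4 = 3, so the flip contributes -1; sign now -1
(232675/1543): 232675 mod 1543 = 1225, so (232675/1543) = (1225/1543)
flip (1225/1543) -> (1543/1225): both odd, 1225 mod 4 = 1, 1543 mod 4 = 3, so the flip contributes +1; sign now -1
(1543/1225): 1543 mod 1225 = 318, so (1543/1225) = (318/1225)
factor out 2^1: 318 = 2^1·159; with 1225 mod 8 = 1, (2/1225) = +1; sign now -1; continue with (159/1225)
flip (159/1225) -> (1225/159): both odd, 159 mod 4 = 3, 1225 mod 4 = 1, so the flip contributes +1; sign now -1
(1225/159): 1225 mod 159 = 112, so (1225/159) = (112/159)
factor out 2^4: 112 = 2^4·7; with 159 mod 8 = 7, (2/159) = +1; sign now -1; continue with (7/159)
flip (7/159) -> (159/7): both odd, 7 mod 4 = 3, 159 mod 4 = 3, so the flip contributes -1; sign now +1
(159/7): 159 mod 7 = 5, so (159/7) = (5/7)
flip (5/7) -> (7/5): both odd, 5 mod 4 = 1, 7 mod 4 = 3, so the flip contributes +1; sign now +1
(7/5): 7 mod 5 = 2, so (7/5) = (2/5)
factor out 2^1: 2 = 2^1·1; with 5 mod 8 = 5, (2/5) = -1; sign now -1; continue with (1/5)
reached (1/5) = 1, so the symbol is -1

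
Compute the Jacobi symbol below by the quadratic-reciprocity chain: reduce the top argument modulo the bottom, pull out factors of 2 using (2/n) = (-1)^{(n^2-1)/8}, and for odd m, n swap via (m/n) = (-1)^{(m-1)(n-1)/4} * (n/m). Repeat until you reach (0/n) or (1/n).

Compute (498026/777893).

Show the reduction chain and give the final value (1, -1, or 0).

-1

498026 = 2^1·249013; (2/777893) = -1 since 777893 mod 8 = 5, so (498026/777893) = (-1)^1·(249013/777893); sign now -1
reciprocity: (249013/777893) = +1·(777893/249013) since 249013 mod 4 = 1, 777893 mod 4 = 1; sign now -1
(777893/249013) = (30854/249013)   [reduce mod 249013]
30854 = 2^1·15427; (2/249013) = -1 since 249013 mod 8 = 5, so (30854/249013) = (-1)^1·(15427/249013); sign now +1
reciprocity: (15427/249013) = +1·(249013/15427) since 15427 mod 4 = 3, 249013 mod 4 = 1; sign now +1
(249013/15427) = (2181/15427)   [reduce mod 15427]
reciprocity: (2181/15427) = +1·(15427/2181) since 2181 mod 4 = 1, 15427 mod 4 = 3; sign now +1
(15427/2181) = (160/2181)   [reduce mod 2181]
160 = 2^5·5; (2/2181) = -1 since 2181 mod 8 = 5, so (160/2181) = (-1)^5·(5/2181); sign now -1
reciprocity: (5/2181) = +1·(2181/5) since 5 mod 4 = 1, 2181 mod 4 = 1; sign now -1
(2181/5) = (1/5)   [reduce mod 5]
(1/5) = 1; final value = sign = -1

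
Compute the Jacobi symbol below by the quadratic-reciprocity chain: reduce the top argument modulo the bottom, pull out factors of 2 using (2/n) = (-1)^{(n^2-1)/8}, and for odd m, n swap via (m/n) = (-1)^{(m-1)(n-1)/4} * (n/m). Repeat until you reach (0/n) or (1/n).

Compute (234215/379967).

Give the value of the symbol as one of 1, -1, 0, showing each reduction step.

1

flip (234215/379967) -> (379967/234215): both odd, 234215 mod 4 = 3, 379967 mod 4 = 3, so the flip contributes -1; sign now -1
(379967/234215): 379967 mod 234215 = 145752, so (379967/234215) = (145752/234215)
factor out 2^3: 145752 = 2^3·18219; with 234215 mod 8 = 7, (2/234215) = +1; sign now -1; continue with (18219/234215)
flip (18219/234215) -> (234215/18219): both odd, 18219 mod 4 = 3, 234215 mod 4 = 3, so the flip contributes -1; sign now +1
(234215/18219): 234215 mod 18219 = 15587, so (234215/18219) = (15587/18219)
flip (15587/18219) -> (18219/15587): both odd, 15587 mod 4 = 3, 18219 mod 4 = 3, so the flip contributes -1; sign now -1
(18219/15587): 18219 mod 15587 = 2632, so (18219/15587) = (2632/15587)
factor out 2^3: 2632 = 2^3·329; with 15587 mod 8 = 3, (2/15587) = -1; sign now +1; continue with (329/15587)
flip (329/15587) -> (15587/329): both odd, 329 mod 4 = 1, 15587 mod 4 = 3, so the flip contributes +1; sign now +1
(15587/329): 15587 mod 329 = 124, so (15587/329) = (124/329)
factor out 2^2: 124 = 2^2·31; with 329 mod 8 = 1, (2/329) = +1; sign now +1; continue with (31/329)
flip (31/329) -> (329/31): both odd, 31 mod 4 = 3, 329 mod 4 = 1, so the flip contributes +1; sign now +1
(329/31): 329 mod 31 = 19, so (329/31) = (19/31)
flip (19/31) -> (31/19): both odd, 19 mod 4 = 3, 31 mod 4 = 3, so the flip contributes -1; sign now -1
(31/19): 31 mod 19 = 12, so (31/19) = (12/19)
factor out 2^2: 12 = 2^2·3; with 19 mod 8 = 3, (2/19) = -1; sign now -1; continue with (3/19)
flip (3/19) -> (19/3): both odd, 3 mod 4 = 3, 19 mod 4 = 3, so the flip contributes -1; sign now +1
(19/3): 19 mod 3 = 1, so (19/3) = (1/3)
reached (1/3) = 1, so the symbol is +1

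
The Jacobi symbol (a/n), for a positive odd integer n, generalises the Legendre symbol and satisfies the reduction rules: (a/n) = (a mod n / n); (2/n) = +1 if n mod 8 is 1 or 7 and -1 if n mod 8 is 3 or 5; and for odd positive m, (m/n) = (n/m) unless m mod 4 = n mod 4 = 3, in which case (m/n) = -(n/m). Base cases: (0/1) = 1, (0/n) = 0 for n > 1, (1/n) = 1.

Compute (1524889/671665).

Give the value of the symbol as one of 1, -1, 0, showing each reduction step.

(1524889/671665) = (181559/671665)   [reduce mod 671665]
reciprocity: (181559/671665) = +1·(671665/181559) since 181559 mod 4 = 3, 671665 mod 4 = 1; sign now +1
(671665/181559) = (126988/181559)   [reduce mod 181559]
126988 = 2^2·31747; (2/181559) = +1 since 181559 mod 8 = 7, so (126988/181559) = (+1)^2·(31747/181559); sign now +1
reciprocity: (31747/181559) = -1·(181559/31747) since 31747 mod 4 = 3, 181559 mod 4 = 3; sign now -1
(181559/31747) = (22824/31747)   [reduce mod 31747]
22824 = 2^3·2853; (2/31747) = -1 since 31747 mod 8 = 3, so (22824/31747) = (-1)^3·(2853/31747); sign now +1
reciprocity: (2853/31747) = +1·(31747/2853) since 2853 mod 4 = 1, 31747 mod 4 = 3; sign now +1
(31747/2853) = (364/2853)   [reduce mod 2853]
364 = 2^2·91; (2/2853) = -1 since 2853 mod 8 = 5, so (364/2853) = (-1)^2·(91/2853); sign now +1
reciprocity: (91/2853) = +1·(2853/91) since 91 mod 4 = 3, 2853 mod 4 = 1; sign now +1
(2853/91) = (32/91)   [reduce mod 91]
32 = 2^5·1; (2/91) = -1 since 91 mod 8 = 3, so (32/91) = (-1)^5·(1/91); sign now -1
(1/91) = 1; final value = sign = -1

-1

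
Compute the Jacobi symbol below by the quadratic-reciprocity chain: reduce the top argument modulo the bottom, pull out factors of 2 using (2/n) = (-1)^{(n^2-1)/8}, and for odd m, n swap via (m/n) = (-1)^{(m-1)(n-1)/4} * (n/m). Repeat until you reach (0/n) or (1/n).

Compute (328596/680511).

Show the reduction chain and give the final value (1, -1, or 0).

factor out 2^2: 328596 = 2^2·82149; with 680511 mod 8 = 7, (2/680511) = +1; sign now +1; continue with (82149/680511)
flip (82149/680511) -> (680511/82149): both odd, 82149 mod 4 = 1, 680511 mod 4 = 3, so the flip contributes +1; sign now +1
(680511/82149): 680511 mod 82149 = 23319, so (680511/82149) = (23319/82149)
flip (23319/82149) -> (82149/23319): both odd, 23319 mod 4 = 3, 82149 mod 4 = 1, so the flip contributes +1; sign now +1
(82149/23319): 82149 mod 23319 = 12192, so (82149/23319) = (12192/23319)
factor out 2^5: 12192 = 2^5·381; with 23319 mod 8 = 7, (2/23319) = +1; sign now +1; continue with (381/23319)
flip (381/23319) -> (23319/381): both odd, 381 mod 4 = 1, 23319 mod 4 = 3, so the flip contributes +1; sign now +1
(23319/381): 23319 mod 381 = 78, so (23319/381) = (78/381)
factor out 2^1: 78 = 2^1·39; with 381 mod 8 = 5, (2/381) = -1; sign now -1; continue with (39/381)
flip (39/381) -> (381/39): both odd, 39 mod 4 = 3, 381 mod 4 = 1, so the flip contributes +1; sign now -1
(381/39): 381 mod 39 = 30, so (381/39) = (30/39)
factor out 2^1: 30 = 2^1·15; with 39 mod 8 = 7, (2/39) = +1; sign now -1; continue with (15/39)
flip (15/39) -> (39/15): both odd, 15 mod 4 = 3, 39 mod 4 = 3, so the flip contributes -1; sign now +1
(39/15): 39 mod 15 = 9, so (39/15) = (9/15)
flip (9/15) -> (15/9): both odd, 9 mod 4 = 1, 15 mod 4 = 3, so the flip contributes +1; sign now +1
(15/9): 15 mod 9 = 6, so (15/9) = (6/9)
factor out 2^1: 6 = 2^1·3; with 9 mod 8 = 1, (2/9) = +1; sign now +1; continue with (3/9)
flip (3/9) -> (9/3): both odd, 3 mod 4 = 3, 9 mod 4 = 1, so the flip contributes +1; sign now +1
(9/3): 9 mod 3 = 0, so (9/3) = (0/3)
reached (0/3); gcd(a, n) > 1, so (0/3) = 0 and the symbol is 0

0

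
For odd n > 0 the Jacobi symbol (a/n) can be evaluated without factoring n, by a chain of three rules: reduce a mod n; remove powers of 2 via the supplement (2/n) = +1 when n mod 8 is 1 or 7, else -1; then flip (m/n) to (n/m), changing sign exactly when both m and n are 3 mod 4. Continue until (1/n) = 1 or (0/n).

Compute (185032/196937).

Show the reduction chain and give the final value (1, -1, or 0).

1

185032 = 2^3·23129; (2/196937) = +1 since 196937 mod 8 = 1, so (185032/196937) = (+1)^3·(23129/196937); sign now +1
reciprocity: (23129/196937) = +1·(196937/23129) since 23129 mod 4 = 1, 196937 mod 4 = 1; sign now +1
(196937/23129) = (11905/23129)   [reduce mod 23129]
reciprocity: (11905/23129) = +1·(23129/11905) since 11905 mod 4 = 1, 23129 mod 4 = 1; sign now +1
(23129/11905) = (11224/11905)   [reduce mod 11905]
11224 = 2^3·1403; (2/11905) = +1 since 11905 mod 8 = 1, so (11224/11905) = (+1)^3·(1403/11905); sign now +1
reciprocity: (1403/11905) = +1·(11905/1403) since 1403 mod 4 = 3, 11905 mod 4 = 1; sign now +1
(11905/1403) = (681/1403)   [reduce mod 1403]
reciprocity: (681/1403) = +1·(1403/681) since 681 mod 4 = 1, 1403 mod 4 = 3; sign now +1
(1403/681) = (41/681)   [reduce mod 681]
reciprocity: (41/681) = +1·(681/41) since 41 mod 4 = 1, 681 mod 4 = 1; sign now +1
(681/41) = (25/41)   [reduce mod 41]
reciprocity: (25/41) = +1·(41/25) since 25 mod 4 = 1, 41 mod 4 = 1; sign now +1
(41/25) = (16/25)   [reduce mod 25]
16 = 2^4·1; (2/25) = +1 since 25 mod 8 = 1, so (16/25) = (+1)^4·(1/25); sign now +1
(1/25) = 1; final value = sign = +1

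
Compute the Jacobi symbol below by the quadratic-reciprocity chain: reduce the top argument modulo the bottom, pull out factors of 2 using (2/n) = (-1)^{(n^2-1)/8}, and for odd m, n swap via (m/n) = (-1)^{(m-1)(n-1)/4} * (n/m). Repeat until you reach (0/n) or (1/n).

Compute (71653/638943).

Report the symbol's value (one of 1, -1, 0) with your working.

flip (71653/638943) -> (638943/71653): both odd, 71653 mod 4 = 1, 638943 mod 4 = 3, so the flip contributes +1; sign now +1
(638943/71653): 638943 mod 71653 = 65719, so (638943/71653) = (65719/71653)
flip (65719/71653) -> (71653/65719): both odd, 65719 mod 4 = 3, 71653 mod 4 = 1, so the flip contributes +1; sign now +1
(71653/65719): 71653 mod 65719 = 5934, so (71653/65719) = (5934/65719)
factor out 2^1: 5934 = 2^1·2967; with 65719 mod 8 = 7, (2/65719) = +1; sign now +1; continue with (2967/65719)
flip (2967/65719) -> (65719/2967): both odd, 2967 mod 4 = 3, 65719 mod 4 = 3, so the flip contributes -1; sign now -1
(65719/2967): 65719 mod 2967 = 445, so (65719/2967) = (445/2967)
flip (445/2967) -> (2967/445): both odd, 445 mod 4 = 1, 2967 mod 4 = 3, so the flip contributes +1; sign now -1
(2967/445): 2967 mod 445 = 297, so (2967/445) = (297/445)
flip (297/445) -> (445/297): both odd, 297 mod 4 = 1, 445 mod 4 = 1, so the flip contributes +1; sign now -1
(445/297): 445 mod 297 = 148, so (445/297) = (148/297)
factor out 2^2: 148 = 2^2·37; with 297 mod 8 = 1, (2/297) = +1; sign now -1; continue with (37/297)
flip (37/297) -> (297/37): both odd, 37 mod 4 = 1, 297 mod 4 = 1, so the flip contributes +1; sign now -1
(297/37): 297 mod 37 = 1, so (297/37) = (1/37)
reached (1/37) = 1, so the symbol is -1

-1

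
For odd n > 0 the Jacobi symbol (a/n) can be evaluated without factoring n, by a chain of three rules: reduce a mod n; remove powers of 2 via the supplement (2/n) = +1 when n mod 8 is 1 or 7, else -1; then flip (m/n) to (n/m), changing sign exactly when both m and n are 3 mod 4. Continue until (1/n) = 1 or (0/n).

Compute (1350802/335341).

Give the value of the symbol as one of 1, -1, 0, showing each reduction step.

(1350802/335341) = (9438/335341)   [reduce mod 335341]
9438 = 2^1·4719; (2/335341) = -1 since 335341 mod 8 = 5, so (9438/335341) = (-1)^1·(4719/335341); sign now -1
reciprocity: (4719/335341) = +1·(335341/4719) since 4719 mod 4 = 3, 335341 mod 4 = 1; sign now -1
(335341/4719) = (292/4719)   [reduce mod 4719]
292 = 2^2·73; (2/4719) = +1 since 4719 mod 8 = 7, so (292/4719) = (+1)^2·(73/4719); sign now -1
reciprocity: (73/4719) = +1·(4719/73) since 73 mod 4 = 1, 4719 mod 4 = 3; sign now -1
(4719/73) = (47/73)   [reduce mod 73]
reciprocity: (47/73) = +1·(73/47) since 47 mod 4 = 3, 73 mod 4 = 1; sign now -1
(73/47) = (26/47)   [reduce mod 47]
26 = 2^1·13; (2/47) = +1 since 47 mod 8 = 7, so (26/47) = (+1)^1·(13/47); sign now -1
reciprocity: (13/47) = +1·(47/13) since 13 mod 4 = 1, 47 mod 4 = 3; sign now -1
(47/13) = (8/13)   [reduce mod 13]
8 = 2^3·1; (2/13) = -1 since 13 mod 8 = 5, so (8/13) = (-1)^3·(1/13); sign now +1
(1/13) = 1; final value = sign = +1

1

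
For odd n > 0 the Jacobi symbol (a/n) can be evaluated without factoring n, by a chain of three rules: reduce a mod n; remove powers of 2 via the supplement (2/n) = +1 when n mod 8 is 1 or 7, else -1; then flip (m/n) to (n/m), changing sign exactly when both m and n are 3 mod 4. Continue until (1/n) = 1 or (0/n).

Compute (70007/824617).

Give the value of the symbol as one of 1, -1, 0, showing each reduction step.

flip (70007/824617) -> (824617/70007): both odd, 70007 mod 4 = 3, 824617 mod 4 = 1, so the flip contributes +1; sign now +1
(824617/70007): 824617 mod 70007 = 54540, so (824617/70007) = (54540/70007)
factor out 2^2: 54540 = 2^2·13635; with 70007 mod 8 = 7, (2/70007) = +1; sign now +1; continue with (13635/70007)
flip (13635/70007) -> (70007/13635): both odd, 13635 mod 4 = 3, 70007 mod 4 = 3, so the flip contributes -1; sign now -1
(70007/13635): 70007 mod 13635 = 1832, so (70007/13635) = (1832/13635)
factor out 2^3: 1832 = 2^3·229; with 13635 mod 8 = 3, (2/13635) = -1; sign now +1; continue with (229/13635)
flip (229/13635) -> (13635/229): both odd, 229 mod 4 = 1, 13635 mod 4 = 3, so the flip contributes +1; sign now +1
(13635/229): 13635 mod 229 = 124, so (13635/229) = (124/229)
factor out 2^2: 124 = 2^2·31; with 229 mod 8 = 5, (2/229) = -1; sign now +1; continue with (31/229)
flip (31/229) -> (229/31): both odd, 31 mod 4 = 3, 229 mod 4 = 1, so the flip contributes +1; sign now +1
(229/31): 229 mod 31 = 12, so (229/31) = (12/31)
factor out 2^2: 12 = 2^2·3; with 31 mod 8 = 7, (2/31) = +1; sign now +1; continue with (3/31)
flip (3/31) -> (31/3): both odd, 3 mod 4 = 3, 31 mod 4 = 3, so the flip contributes -1; sign now -1
(31/3): 31 mod 3 = 1, so (31/3) = (1/3)
reached (1/3) = 1, so the symbol is -1

-1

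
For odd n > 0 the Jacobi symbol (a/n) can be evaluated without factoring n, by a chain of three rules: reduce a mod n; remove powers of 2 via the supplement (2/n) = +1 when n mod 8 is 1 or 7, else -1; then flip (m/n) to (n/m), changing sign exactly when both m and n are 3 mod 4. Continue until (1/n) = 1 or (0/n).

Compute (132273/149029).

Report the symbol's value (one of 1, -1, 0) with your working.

reciprocity: (132273/149029) = +1·(149029/132273) since 132273 mod 4 = 1, 149029 mod 4 = 1; sign now +1
(149029/132273) = (16756/132273)   [reduce mod 132273]
16756 = 2^2·4189; (2/132273) = +1 since 132273 mod 8 = 1, so (16756/132273) = (+1)^2·(4189/132273); sign now +1
reciprocity: (4189/132273) = +1·(132273/4189) since 4189 mod 4 = 1, 132273 mod 4 = 1; sign now +1
(132273/4189) = (2414/4189)   [reduce mod 4189]
2414 = 2^1·1207; (2/4189) = -1 since 4189 mod 8 = 5, so (2414/4189) = (-1)^1·(1207/4189); sign now -1
reciprocity: (1207/4189) = +1·(4189/1207) since 1207 mod 4 = 3, 4189 mod 4 = 1; sign now -1
(4189/1207) = (568/1207)   [reduce mod 1207]
568 = 2^3·71; (2/1207) = +1 since 1207 mod 8 = 7, so (568/1207) = (+1)^3·(71/1207); sign now -1
reciprocity: (71/1207) = -1·(1207/71) since 71 mod 4 = 3, 1207 mod 4 = 3; sign now +1
(1207/71) = (0/71)   [reduce mod 71]
(0/71) = 0   [gcd(a, n) > 1]; final value = 0

0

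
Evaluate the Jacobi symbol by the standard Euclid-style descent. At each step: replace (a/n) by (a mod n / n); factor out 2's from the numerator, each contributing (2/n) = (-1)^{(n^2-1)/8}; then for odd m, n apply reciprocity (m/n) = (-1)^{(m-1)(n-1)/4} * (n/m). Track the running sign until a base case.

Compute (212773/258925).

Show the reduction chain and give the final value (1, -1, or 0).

reciprocity: (212773/258925) = +1·(258925/212773) since 212773 mod 4 = 1, 258925 mod 4 = 1; sign now +1
(258925/212773) = (46152/212773)   [reduce mod 212773]
46152 = 2^3·5769; (2/212773) = -1 since 212773 mod 8 = 5, so (46152/212773) = (-1)^3·(5769/212773); sign now -1
reciprocity: (5769/212773) = +1·(212773/5769) since 5769 mod 4 = 1, 212773 mod 4 = 1; sign now -1
(212773/5769) = (5089/5769)   [reduce mod 5769]
reciprocity: (5089/5769) = +1·(5769/5089) since 5089 mod 4 = 1, 5769 mod 4 = 1; sign now -1
(5769/5089) = (680/5089)   [reduce mod 5089]
680 = 2^3·85; (2/5089) = +1 since 5089 mod 8 = 1, so (680/5089) = (+1)^3·(85/5089); sign now -1
reciprocity: (85/5089) = +1·(5089/85) since 85 mod 4 = 1, 5089 mod 4 = 1; sign now -1
(5089/85) = (74/85)   [reduce mod 85]
74 = 2^1·37; (2/85) = -1 since 85 mod 8 = 5, so (74/85) = (-1)^1·(37/85); sign now +1
reciprocity: (37/85) = +1·(85/37) since 37 mod 4 = 1, 85 mod 4 = 1; sign now +1
(85/37) = (11/37)   [reduce mod 37]
reciprocity: (11/37) = +1·(37/11) since 11 mod 4 = 3, 37 mod 4 = 1; sign now +1
(37/11) = (4/11)   [reduce mod 11]
4 = 2^2·1; (2/11) = -1 since 11 mod 8 = 3, so (4/11) = (-1)^2·(1/11); sign now +1
(1/11) = 1; final value = sign = +1

1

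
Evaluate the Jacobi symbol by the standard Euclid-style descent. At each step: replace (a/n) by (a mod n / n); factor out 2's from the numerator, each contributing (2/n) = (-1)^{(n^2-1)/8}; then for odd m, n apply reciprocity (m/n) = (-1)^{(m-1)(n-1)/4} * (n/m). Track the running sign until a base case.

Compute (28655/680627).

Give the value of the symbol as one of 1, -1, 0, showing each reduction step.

-1

reciprocity: (28655/680627) = -1·(680627/28655) since 28655 mod 4 = 3, 680627 mod 4 = 3; sign now -1
(680627/28655) = (21562/28655)   [reduce mod 28655]
21562 = 2^1·10781; (2/28655) = +1 since 28655 mod 8 = 7, so (21562/28655) = (+1)^1·(10781/28655); sign now -1
reciprocity: (10781/28655) = +1·(28655/10781) since 10781 mod 4 = 1, 28655 mod 4 = 3; sign now -1
(28655/10781) = (7093/10781)   [reduce mod 10781]
reciprocity: (7093/10781) = +1·(10781/7093) since 7093 mod 4 = 1, 10781 mod 4 = 1; sign now -1
(10781/7093) = (3688/7093)   [reduce mod 7093]
3688 = 2^3·461; (2/7093) = -1 since 7093 mod 8 = 5, so (3688/7093) = (-1)^3·(461/7093); sign now +1
reciprocity: (461/7093) = +1·(7093/461) since 461 mod 4 = 1, 7093 mod 4 = 1; sign now +1
(7093/461) = (178/461)   [reduce mod 461]
178 = 2^1·89; (2/461) = -1 since 461 mod 8 = 5, so (178/461) = (-1)^1·(89/461); sign now -1
reciprocity: (89/461) = +1·(461/89) since 89 mod 4 = 1, 461 mod 4 = 1; sign now -1
(461/89) = (16/89)   [reduce mod 89]
16 = 2^4·1; (2/89) = +1 since 89 mod 8 = 1, so (16/89) = (+1)^4·(1/89); sign now -1
(1/89) = 1; final value = sign = -1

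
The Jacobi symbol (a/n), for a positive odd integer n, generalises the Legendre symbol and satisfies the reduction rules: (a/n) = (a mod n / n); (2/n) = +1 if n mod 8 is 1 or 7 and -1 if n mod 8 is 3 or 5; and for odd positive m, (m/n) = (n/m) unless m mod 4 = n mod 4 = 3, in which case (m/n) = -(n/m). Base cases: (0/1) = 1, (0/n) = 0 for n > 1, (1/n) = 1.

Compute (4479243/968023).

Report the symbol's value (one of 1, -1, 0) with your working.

-1

(4479243/968023) = (607151/968023)   [reduce mod 968023]
reciprocity: (607151/968023) = -1·(968023/607151) since 607151 mod 4 = 3, 968023 mod 4 = 3; sign now -1
(968023/607151) = (360872/607151)   [reduce mod 607151]
360872 = 2^3·45109; (2/607151) = +1 since 607151 mod 8 = 7, so (360872/607151) = (+1)^3·(45109/607151); sign now -1
reciprocity: (45109/607151) = +1·(607151/45109) since 45109 mod 4 = 1, 607151 mod 4 = 3; sign now -1
(607151/45109) = (20734/45109)   [reduce mod 45109]
20734 = 2^1·10367; (2/45109) = -1 since 45109 mod 8 = 5, so (20734/45109) = (-1)^1·(10367/45109); sign now +1
reciprocity: (10367/45109) = +1·(45109/10367) since 10367 mod 4 = 3, 45109 mod 4 = 1; sign now +1
(45109/10367) = (3641/10367)   [reduce mod 10367]
reciprocity: (3641/10367) = +1·(10367/3641) since 3641 mod 4 = 1, 10367 mod 4 = 3; sign now +1
(10367/3641) = (3085/3641)   [reduce mod 3641]
reciprocity: (3085/3641) = +1·(3641/3085) since 3085 mod 4 = 1, 3641 mod 4 = 1; sign now +1
(3641/3085) = (556/3085)   [reduce mod 3085]
556 = 2^2·139; (2/3085) = -1 since 3085 mod 8 = 5, so (556/3085) = (-1)^2·(139/3085); sign now +1
reciprocity: (139/3085) = +1·(3085/139) since 139 mod 4 = 3, 3085 mod 4 = 1; sign now +1
(3085/139) = (27/139)   [reduce mod 139]
reciprocity: (27/139) = -1·(139/27) since 27 mod 4 = 3, 139 mod 4 = 3; sign now -1
(139/27) = (4/27)   [reduce mod 27]
4 = 2^2·1; (2/27) = -1 since 27 mod 8 = 3, so (4/27) = (-1)^2·(1/27); sign now -1
(1/27) = 1; final value = sign = -1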